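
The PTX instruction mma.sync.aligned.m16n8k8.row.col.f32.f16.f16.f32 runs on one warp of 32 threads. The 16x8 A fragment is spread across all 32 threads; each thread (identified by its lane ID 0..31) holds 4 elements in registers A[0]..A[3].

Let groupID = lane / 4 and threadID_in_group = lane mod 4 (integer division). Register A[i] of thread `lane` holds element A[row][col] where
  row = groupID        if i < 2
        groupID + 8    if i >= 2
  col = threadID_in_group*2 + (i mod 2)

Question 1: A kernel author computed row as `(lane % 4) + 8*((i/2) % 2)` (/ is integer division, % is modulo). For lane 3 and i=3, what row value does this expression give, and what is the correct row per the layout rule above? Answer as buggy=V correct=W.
`(lane % 4) + 8*((i/2) % 2)`[3,3]->11
lane 3->3/4=0, 3 mod 4=3
i=3  r:0+8->8  c:2·3+1->7
row: 11 vs 8

buggy=11 correct=8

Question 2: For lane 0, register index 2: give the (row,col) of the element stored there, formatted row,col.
8,0

lane 0=>0/4=0, 0 mod 4=0
i=2  r:0+8=>8  c:2·0+0=>0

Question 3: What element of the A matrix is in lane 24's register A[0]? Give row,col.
lane 24->24/4=6, 24 mod 4=0
i=0  r:6+0->6  c:2·0+0->0

6,0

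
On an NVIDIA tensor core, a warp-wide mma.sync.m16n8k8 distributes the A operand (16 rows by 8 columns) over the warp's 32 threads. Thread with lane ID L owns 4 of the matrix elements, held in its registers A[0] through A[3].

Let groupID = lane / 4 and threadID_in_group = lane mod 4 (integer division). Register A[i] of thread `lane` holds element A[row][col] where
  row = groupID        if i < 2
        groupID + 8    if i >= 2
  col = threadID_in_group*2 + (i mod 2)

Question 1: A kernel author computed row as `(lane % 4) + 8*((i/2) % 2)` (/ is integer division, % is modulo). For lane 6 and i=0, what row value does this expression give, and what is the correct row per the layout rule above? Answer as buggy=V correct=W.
`(lane % 4) + 8*((i/2) % 2)`[6,0]⇒2
lane 6⇒6/4=1, 6 mod 4=2
i=0  r:1+0⇒1  c:2·2+0⇒4
row: 2 vs 1

buggy=2 correct=1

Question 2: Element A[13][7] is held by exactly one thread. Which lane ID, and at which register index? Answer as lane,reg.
23,3

r:13=>grp=5,rB=1  c:7=>tig=3,lo=1
L=5*4+3=23  i=1*2+1=3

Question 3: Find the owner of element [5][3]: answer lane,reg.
21,1

r:5=>grp=5,rB=0  c:3=>tig=1,lo=1
L=5*4+1=21  i=0*2+1=1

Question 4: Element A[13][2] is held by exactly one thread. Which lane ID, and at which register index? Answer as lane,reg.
21,2

r=13⇒gr=5,Rb=1  c=2⇒th=1,odd=0
L=5*4+1=21  i=1*2+0=2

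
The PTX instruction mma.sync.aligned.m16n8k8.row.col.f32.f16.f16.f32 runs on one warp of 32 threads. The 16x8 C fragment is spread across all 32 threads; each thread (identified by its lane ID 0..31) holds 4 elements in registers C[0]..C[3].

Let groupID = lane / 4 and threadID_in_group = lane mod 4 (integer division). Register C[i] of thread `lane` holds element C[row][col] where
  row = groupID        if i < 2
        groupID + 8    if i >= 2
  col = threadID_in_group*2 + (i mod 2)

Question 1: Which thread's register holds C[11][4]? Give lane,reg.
14,2

r=11->g=3,rb=1  c=4->t=2,b0=0
L=3*4+2=14  i=1*2+0=2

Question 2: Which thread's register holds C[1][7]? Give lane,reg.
7,1

r=1→G=1,rhi=0  c=7→T=3,p=1
L=1*4+3=7  i=0*2+1=1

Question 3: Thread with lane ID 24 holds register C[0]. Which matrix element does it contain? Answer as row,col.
6,0

24: grp=6,tig=0
[0] (6+0,0*2+0) = (6,0)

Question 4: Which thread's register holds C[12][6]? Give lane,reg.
r=12→G=4,rhi=1  c=6→T=3,p=0
L=4*4+3=19  i=1*2+0=2

19,2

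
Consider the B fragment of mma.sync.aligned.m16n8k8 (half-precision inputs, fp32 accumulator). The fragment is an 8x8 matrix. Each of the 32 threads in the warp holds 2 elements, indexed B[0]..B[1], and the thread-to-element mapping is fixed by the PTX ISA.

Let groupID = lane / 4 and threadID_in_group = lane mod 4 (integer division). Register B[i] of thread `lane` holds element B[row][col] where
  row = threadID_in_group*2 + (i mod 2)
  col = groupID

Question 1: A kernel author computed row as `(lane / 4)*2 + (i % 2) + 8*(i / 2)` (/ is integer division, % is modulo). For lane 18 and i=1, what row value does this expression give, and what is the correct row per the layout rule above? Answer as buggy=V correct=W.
`(lane / 4)*2 + (i % 2) + 8*(i / 2)`[18,1]=>9
L=18=>grp=18>>2=4, tig=18&3=2
[1]=>row 2·2+1=5  col grp=4
row: 9 vs 5

buggy=9 correct=5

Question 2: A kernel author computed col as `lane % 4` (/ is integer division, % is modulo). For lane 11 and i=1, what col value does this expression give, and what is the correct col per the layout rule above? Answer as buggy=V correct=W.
`lane % 4`[11,1]->3
L=11->gid=11>>2=2, tid=11&3=3
[1]->row 3·2+1=7  col gid=2
col: 3 vs 2

buggy=3 correct=2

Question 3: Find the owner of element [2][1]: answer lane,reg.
5,0

c=1⇒gr=1  r=2⇒th=1,odd=0
L=1*4+1=5  i=0=0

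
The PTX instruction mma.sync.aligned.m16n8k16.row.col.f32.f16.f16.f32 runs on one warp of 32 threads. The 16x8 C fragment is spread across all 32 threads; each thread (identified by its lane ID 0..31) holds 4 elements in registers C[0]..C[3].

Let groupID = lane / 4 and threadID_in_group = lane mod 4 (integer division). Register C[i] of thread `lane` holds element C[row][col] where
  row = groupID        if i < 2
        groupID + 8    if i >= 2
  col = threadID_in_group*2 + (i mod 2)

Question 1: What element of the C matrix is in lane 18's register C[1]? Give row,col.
4,5

lane 18: G=4 (18/4), T=2 (18%4)
i=1: r=4+0=4, c=2*2+1=5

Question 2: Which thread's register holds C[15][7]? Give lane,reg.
r=15->g=7,rb=1  c=7->t=3,b0=1
L=7*4+3=31  i=1*2+1=3

31,3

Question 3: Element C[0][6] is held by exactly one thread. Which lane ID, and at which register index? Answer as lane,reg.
r=0⇒gr=0,Rb=0  c=6⇒th=3,odd=0
L=0*4+3=3  i=0*2+0=0

3,0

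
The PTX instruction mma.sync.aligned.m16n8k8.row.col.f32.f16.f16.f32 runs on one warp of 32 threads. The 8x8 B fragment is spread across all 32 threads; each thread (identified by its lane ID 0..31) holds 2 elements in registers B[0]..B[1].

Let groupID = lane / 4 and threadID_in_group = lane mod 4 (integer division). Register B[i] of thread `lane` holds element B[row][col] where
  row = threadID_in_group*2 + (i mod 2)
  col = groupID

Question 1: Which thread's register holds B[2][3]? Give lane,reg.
c:3=>grp=3  r:2=>tig=1,lo=0
L=3*4+1=13  i=0=0

13,0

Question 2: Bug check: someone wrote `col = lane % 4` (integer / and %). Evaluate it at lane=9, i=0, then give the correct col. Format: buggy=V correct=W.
buggy=1 correct=2

`lane % 4`[9,0]=>1
lane 9=>9/4=2, 9 mod 4=1
i=0  r:2·1+0=>2  c:2
col: 1 vs 2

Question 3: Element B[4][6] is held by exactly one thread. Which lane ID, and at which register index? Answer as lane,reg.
c=6⇒gr=6  r=4⇒th=2,odd=0
L=6*4+2=26  i=0=0

26,0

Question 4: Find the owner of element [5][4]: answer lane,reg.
c=4->g=4  r=5->t=2,b0=1
L=4*4+2=18  i=1=1

18,1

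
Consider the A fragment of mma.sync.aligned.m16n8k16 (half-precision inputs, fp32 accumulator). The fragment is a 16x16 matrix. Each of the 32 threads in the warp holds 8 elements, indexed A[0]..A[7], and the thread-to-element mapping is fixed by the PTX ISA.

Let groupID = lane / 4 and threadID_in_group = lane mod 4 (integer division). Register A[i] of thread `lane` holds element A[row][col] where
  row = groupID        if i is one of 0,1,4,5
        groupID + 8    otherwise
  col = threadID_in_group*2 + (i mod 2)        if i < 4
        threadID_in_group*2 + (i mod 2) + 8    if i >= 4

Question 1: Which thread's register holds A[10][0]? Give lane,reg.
8,2

r=10→G=2,rhi=1  c=0→chi=0,T=0,p=0
L=2*4+0=8  i=0*4+1*2+0=2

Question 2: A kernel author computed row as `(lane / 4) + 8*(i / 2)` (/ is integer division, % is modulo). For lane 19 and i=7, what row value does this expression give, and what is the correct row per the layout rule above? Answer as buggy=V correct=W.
buggy=28 correct=12

`(lane / 4) + 8*(i / 2)`[19,7]→28
lane 19→19/4=4, 19 mod 4=3
i=7  r:4+8→12  c:2·3+1+8→15
row: 28 vs 12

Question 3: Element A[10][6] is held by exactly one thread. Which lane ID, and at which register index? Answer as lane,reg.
11,2

r=10->g=2,rb=1  c=6->cb=0,t=3,b0=0
L=2*4+3=11  i=0*4+1*2+0=2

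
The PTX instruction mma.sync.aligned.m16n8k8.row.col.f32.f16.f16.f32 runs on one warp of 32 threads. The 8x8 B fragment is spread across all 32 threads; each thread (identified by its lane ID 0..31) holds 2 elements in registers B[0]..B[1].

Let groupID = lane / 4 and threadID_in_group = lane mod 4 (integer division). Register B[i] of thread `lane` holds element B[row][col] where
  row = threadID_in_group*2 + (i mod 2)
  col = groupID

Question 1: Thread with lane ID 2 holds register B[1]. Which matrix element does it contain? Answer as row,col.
L=2=>grp=2>>2=0, tig=2&3=2
[1]=>row 2·2+1=5  col grp=0

5,0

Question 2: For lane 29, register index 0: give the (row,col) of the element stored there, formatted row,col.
2,7

lane 29=>29/4=7, 29 mod 4=1
i=0  r:2·1+0=>2  c:7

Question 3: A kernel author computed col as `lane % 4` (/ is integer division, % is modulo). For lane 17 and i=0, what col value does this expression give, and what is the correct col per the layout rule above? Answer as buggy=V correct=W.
buggy=1 correct=4

`lane % 4`[17,0]→1
L=17→G=17>>2=4, T=17&3=1
[0]→row 1·2+0=2  col G=4
col: 1 vs 4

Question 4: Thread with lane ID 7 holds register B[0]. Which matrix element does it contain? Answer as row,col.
lane 7: grp=1 (7/4), tig=3 (7%4)
i=0: r=3*2+0=6, c=grp=1

6,1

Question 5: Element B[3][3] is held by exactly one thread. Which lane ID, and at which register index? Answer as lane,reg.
c:3=>grp=3  r:3=>tig=1,lo=1
L=3*4+1=13  i=1=1

13,1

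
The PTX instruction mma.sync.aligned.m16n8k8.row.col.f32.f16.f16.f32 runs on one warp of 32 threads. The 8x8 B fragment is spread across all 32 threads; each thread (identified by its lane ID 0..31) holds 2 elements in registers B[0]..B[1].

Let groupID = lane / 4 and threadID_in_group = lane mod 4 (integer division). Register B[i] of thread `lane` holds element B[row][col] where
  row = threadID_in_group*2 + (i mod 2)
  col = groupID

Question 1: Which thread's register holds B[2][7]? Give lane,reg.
c=7→G=7  r=2→T=1,p=0
L=7*4+1=29  i=0=0

29,0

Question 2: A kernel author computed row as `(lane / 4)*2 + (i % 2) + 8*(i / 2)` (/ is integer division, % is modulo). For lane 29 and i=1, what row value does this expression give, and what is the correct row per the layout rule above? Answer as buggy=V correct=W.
`(lane / 4)*2 + (i % 2) + 8*(i / 2)`[29,1]⇒15
lane 29: gr=7 (29/4), th=1 (29%4)
i=1: r=1*2+1=3, c=gr=7
row: 15 vs 3

buggy=15 correct=3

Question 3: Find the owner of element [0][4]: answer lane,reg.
c=4⇒gr=4  r=0⇒th=0,odd=0
L=4*4+0=16  i=0=0

16,0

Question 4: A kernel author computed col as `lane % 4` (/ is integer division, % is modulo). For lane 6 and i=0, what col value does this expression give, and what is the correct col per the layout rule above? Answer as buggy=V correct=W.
`lane % 4`[6,0]->2
L=6->gid=6>>2=1, tid=6&3=2
[0]->row 2·2+0=4  col gid=1
col: 2 vs 1

buggy=2 correct=1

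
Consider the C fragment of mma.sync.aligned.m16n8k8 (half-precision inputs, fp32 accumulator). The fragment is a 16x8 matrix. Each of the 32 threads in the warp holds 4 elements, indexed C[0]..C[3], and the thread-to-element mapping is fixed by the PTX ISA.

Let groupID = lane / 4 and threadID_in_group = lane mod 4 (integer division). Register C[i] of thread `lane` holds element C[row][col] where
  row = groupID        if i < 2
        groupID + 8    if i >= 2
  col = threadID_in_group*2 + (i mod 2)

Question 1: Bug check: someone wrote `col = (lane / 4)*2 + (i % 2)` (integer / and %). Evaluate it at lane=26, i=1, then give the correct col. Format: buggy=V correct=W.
`(lane / 4)*2 + (i % 2)`[26,1]->13
26: g=6,t=2
[1] (6+0,2*2+1) = (6,5)
col: 13 vs 5

buggy=13 correct=5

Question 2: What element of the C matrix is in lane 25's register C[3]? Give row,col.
14,3

lane 25: gid=6 (25/4), tid=1 (25%4)
i=3: r=6+8=14, c=1*2+1=3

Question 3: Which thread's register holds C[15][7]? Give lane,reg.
r: 15->gid=7,r8=1  c: 7->tid=3,i&1=1
L=7*4+3=31  i=1*2+1=3

31,3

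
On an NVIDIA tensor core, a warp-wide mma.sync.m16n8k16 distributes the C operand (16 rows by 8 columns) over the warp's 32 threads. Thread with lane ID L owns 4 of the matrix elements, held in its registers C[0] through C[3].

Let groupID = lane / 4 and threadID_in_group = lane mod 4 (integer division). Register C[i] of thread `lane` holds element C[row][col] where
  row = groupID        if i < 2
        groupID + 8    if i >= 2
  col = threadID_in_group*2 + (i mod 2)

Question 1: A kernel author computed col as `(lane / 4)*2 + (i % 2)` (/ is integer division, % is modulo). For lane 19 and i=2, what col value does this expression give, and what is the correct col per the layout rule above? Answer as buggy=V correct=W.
`(lane / 4)*2 + (i % 2)`[19,2]=>8
lane 19=>19/4=4, 19 mod 4=3
i=2  r:4+8=>12  c:2·3+0=>6
col: 8 vs 6

buggy=8 correct=6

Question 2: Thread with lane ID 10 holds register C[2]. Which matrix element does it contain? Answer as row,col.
lane 10: grp=2 (10/4), tig=2 (10%4)
i=2: r=2+8=10, c=2*2+0=4

10,4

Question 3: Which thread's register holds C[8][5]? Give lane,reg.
2,3

r=8→G=0,rhi=1  c=5→T=2,p=1
L=0*4+2=2  i=1*2+1=3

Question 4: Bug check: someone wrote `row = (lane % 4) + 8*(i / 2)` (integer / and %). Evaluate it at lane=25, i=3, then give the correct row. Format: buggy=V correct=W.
buggy=9 correct=14

`(lane % 4) + 8*(i / 2)`[25,3]→9
25: G=6,T=1
[3] (6+8,1*2+1) = (14,3)
row: 9 vs 14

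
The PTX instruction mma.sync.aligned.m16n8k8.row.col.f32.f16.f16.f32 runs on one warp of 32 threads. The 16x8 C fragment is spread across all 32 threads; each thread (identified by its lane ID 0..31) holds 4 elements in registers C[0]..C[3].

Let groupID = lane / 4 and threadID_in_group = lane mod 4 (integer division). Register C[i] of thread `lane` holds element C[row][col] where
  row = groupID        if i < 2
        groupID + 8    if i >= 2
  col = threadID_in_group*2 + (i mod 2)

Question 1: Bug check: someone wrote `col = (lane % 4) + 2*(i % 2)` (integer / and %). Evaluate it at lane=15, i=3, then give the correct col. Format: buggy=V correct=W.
`(lane % 4) + 2*(i % 2)`[15,3]→5
lane 15→15/4=3, 15 mod 4=3
i=3  r:3+8→11  c:2·3+1→7
col: 5 vs 7

buggy=5 correct=7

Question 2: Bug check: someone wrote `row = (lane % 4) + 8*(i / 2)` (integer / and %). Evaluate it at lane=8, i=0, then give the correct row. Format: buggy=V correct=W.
buggy=0 correct=2

`(lane % 4) + 8*(i / 2)`[8,0]→0
L=8→G=8>>2=2, T=8&3=0
[0]→row 2+0=2  col 0·2+0=0
row: 0 vs 2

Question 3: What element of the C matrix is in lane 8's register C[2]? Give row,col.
L=8⇒gr=8>>2=2, th=8&3=0
[2]⇒row 2+8=10  col 0·2+0=0

10,0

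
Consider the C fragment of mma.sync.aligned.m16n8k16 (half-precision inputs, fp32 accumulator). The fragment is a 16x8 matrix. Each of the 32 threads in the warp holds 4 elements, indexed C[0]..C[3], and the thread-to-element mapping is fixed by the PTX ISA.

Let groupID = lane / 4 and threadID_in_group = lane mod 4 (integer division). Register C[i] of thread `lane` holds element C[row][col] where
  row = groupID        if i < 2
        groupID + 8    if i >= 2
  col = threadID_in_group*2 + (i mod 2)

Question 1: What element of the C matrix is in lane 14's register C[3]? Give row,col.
11,5

L=14->gid=14>>2=3, tid=14&3=2
[3]->row 3+8=11  col 2·2+1=5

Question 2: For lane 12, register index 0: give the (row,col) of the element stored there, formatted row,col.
3,0

12: gr=3,th=0
[0] (3+0,0*2+0) = (3,0)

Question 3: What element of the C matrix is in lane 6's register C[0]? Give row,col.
1,4

lane 6: grp=1 (6/4), tig=2 (6%4)
i=0: r=1+0=1, c=2*2+0=4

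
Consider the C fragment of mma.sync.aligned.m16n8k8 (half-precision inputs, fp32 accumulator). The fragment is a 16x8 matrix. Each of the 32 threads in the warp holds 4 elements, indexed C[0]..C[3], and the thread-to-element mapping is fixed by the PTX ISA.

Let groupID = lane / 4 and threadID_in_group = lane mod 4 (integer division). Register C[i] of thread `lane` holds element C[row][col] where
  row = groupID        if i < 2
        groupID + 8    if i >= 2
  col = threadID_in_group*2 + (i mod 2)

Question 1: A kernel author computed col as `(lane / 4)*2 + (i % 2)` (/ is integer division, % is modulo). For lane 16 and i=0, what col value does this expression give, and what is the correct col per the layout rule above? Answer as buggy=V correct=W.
buggy=8 correct=0

`(lane / 4)*2 + (i % 2)`[16,0]→8
lane 16: G=4 (16/4), T=0 (16%4)
i=0: r=4+0=4, c=0*2+0=0
col: 8 vs 0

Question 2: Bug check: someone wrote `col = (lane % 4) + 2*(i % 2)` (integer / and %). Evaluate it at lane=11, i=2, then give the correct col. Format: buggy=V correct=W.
buggy=3 correct=6

`(lane % 4) + 2*(i % 2)`[11,2]->3
11: g=2,t=3
[2] (2+8,3*2+0) = (10,6)
col: 3 vs 6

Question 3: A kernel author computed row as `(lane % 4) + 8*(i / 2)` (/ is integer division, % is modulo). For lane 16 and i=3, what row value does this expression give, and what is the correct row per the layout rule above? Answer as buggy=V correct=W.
buggy=8 correct=12

`(lane % 4) + 8*(i / 2)`[16,3]→8
lane 16: G=4 (16/4), T=0 (16%4)
i=3: r=4+8=12, c=0*2+1=1
row: 8 vs 12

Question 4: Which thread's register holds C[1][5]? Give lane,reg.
r: 1->gid=1,r8=0  c: 5->tid=2,i&1=1
L=1*4+2=6  i=0*2+1=1

6,1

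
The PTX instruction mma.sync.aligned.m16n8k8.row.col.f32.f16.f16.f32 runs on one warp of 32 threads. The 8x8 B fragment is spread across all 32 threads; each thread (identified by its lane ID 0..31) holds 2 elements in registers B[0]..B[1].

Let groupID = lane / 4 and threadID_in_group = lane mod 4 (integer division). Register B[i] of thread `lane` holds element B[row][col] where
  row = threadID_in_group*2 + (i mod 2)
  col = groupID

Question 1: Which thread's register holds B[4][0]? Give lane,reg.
c=0⇒gr=0  r=4⇒th=2,odd=0
L=0*4+2=2  i=0=0

2,0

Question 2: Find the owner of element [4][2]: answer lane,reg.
c=2->g=2  r=4->t=2,b0=0
L=2*4+2=10  i=0=0

10,0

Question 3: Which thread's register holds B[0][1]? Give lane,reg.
c=1->g=1  r=0->t=0,b0=0
L=1*4+0=4  i=0=0

4,0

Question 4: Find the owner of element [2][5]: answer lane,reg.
21,0

c: 5->gid=5  r: 2->tid=1,i&1=0
L=5*4+1=21  i=0=0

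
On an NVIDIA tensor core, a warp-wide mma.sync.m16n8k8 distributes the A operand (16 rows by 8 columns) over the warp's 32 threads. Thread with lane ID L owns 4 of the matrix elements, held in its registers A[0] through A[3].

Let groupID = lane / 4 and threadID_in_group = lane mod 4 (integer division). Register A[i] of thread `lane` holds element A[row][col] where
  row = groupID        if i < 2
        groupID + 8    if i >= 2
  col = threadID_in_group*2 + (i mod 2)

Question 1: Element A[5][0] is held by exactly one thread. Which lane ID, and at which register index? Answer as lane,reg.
r:5=>grp=5,rB=0  c:0=>tig=0,lo=0
L=5*4+0=20  i=0*2+0=0

20,0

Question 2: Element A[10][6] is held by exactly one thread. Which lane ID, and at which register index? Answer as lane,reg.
11,2

r=10⇒gr=2,Rb=1  c=6⇒th=3,odd=0
L=2*4+3=11  i=1*2+0=2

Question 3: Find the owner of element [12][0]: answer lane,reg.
r=12→G=4,rhi=1  c=0→T=0,p=0
L=4*4+0=16  i=1*2+0=2

16,2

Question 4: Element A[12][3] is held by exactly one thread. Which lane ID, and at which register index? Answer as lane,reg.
17,3

r=12->g=4,rb=1  c=3->t=1,b0=1
L=4*4+1=17  i=1*2+1=3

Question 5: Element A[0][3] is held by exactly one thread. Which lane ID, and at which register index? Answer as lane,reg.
r: 0->gid=0,r8=0  c: 3->tid=1,i&1=1
L=0*4+1=1  i=0*2+1=1

1,1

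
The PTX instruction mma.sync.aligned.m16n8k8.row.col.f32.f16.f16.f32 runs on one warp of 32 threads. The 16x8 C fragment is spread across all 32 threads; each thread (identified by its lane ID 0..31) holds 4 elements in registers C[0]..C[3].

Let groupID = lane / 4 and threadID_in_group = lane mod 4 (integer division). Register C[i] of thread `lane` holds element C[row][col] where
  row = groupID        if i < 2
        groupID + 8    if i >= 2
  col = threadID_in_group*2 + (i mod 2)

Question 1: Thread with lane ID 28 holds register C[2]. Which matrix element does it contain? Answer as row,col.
15,0

lane 28: grp=7 (28/4), tig=0 (28%4)
i=2: r=7+8=15, c=0*2+0=0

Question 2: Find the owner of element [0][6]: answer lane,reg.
3,0

r:0=>grp=0,rB=0  c:6=>tig=3,lo=0
L=0*4+3=3  i=0*2+0=0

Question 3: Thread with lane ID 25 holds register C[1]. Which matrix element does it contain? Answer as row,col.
6,3

L=25->gid=25>>2=6, tid=25&3=1
[1]->row 6+0=6  col 1·2+1=3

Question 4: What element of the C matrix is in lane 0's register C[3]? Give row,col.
8,1

lane 0->0/4=0, 0 mod 4=0
i=3  r:0+8->8  c:2·0+1->1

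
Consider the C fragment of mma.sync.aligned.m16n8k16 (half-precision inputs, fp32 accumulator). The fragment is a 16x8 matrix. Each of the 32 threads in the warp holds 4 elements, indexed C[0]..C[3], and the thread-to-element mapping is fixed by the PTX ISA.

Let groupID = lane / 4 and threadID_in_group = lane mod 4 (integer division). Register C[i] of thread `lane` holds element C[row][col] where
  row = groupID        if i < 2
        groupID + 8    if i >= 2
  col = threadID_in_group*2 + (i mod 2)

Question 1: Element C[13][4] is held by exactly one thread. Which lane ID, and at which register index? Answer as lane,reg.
r=13⇒gr=5,Rb=1  c=4⇒th=2,odd=0
L=5*4+2=22  i=1*2+0=2

22,2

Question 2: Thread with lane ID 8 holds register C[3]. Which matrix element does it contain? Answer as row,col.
L=8->g=8>>2=2, t=8&3=0
[3]->row 2+8=10  col 0·2+1=1

10,1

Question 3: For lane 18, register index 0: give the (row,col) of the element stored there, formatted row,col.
18: g=4,t=2
[0] (4+0,2*2+0) = (4,4)

4,4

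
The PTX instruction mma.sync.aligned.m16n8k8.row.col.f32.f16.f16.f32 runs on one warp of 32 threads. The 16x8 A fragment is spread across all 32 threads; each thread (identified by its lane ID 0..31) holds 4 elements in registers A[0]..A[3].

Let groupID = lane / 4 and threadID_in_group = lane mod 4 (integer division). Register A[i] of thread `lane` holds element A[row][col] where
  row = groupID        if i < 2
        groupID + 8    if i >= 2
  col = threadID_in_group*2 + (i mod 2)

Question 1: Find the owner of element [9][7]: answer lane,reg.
7,3

r:9=>grp=1,rB=1  c:7=>tig=3,lo=1
L=1*4+3=7  i=1*2+1=3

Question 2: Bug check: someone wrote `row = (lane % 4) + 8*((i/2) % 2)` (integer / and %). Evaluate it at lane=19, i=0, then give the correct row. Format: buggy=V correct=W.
buggy=3 correct=4

`(lane % 4) + 8*((i/2) % 2)`[19,0]→3
19: G=4,T=3
[0] (4+0,3*2+0) = (4,6)
row: 3 vs 4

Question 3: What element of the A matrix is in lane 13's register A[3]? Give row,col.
lane 13→13/4=3, 13 mod 4=1
i=3  r:3+8→11  c:2·1+1→3

11,3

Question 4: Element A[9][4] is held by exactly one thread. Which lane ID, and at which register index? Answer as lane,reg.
6,2

r: 9->gid=1,r8=1  c: 4->tid=2,i&1=0
L=1*4+2=6  i=1*2+0=2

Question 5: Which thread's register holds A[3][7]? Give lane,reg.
r=3->g=3,rb=0  c=7->t=3,b0=1
L=3*4+3=15  i=0*2+1=1

15,1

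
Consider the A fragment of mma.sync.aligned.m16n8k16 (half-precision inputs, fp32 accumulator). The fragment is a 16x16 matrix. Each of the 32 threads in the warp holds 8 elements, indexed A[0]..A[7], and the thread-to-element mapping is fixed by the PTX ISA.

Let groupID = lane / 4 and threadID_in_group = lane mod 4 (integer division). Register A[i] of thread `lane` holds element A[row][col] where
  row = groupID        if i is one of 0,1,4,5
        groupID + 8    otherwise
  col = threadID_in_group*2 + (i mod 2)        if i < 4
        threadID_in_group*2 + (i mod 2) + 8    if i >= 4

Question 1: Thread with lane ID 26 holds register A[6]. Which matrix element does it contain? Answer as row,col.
14,12

lane 26: G=6 (26/4), T=2 (26%4)
i=6: r=6+8=14, c=2*2+0+8=12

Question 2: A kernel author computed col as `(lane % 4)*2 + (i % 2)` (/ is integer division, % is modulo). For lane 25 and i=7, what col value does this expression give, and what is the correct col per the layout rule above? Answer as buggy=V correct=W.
`(lane % 4)*2 + (i % 2)`[25,7]->3
L=25->g=25>>2=6, t=25&3=1
[7]->row 6+8=14  col 1·2+1+8=11
col: 3 vs 11

buggy=3 correct=11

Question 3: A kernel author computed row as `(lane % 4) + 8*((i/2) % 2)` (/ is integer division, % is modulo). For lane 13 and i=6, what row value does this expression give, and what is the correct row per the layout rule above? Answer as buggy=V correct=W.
buggy=9 correct=11

`(lane % 4) + 8*((i/2) % 2)`[13,6]⇒9
13: gr=3,th=1
[6] (3+8,1*2+0+8) = (11,10)
row: 9 vs 11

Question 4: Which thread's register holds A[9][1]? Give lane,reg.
4,3

r=9→G=1,rhi=1  c=1→chi=0,T=0,p=1
L=1*4+0=4  i=0*4+1*2+1=3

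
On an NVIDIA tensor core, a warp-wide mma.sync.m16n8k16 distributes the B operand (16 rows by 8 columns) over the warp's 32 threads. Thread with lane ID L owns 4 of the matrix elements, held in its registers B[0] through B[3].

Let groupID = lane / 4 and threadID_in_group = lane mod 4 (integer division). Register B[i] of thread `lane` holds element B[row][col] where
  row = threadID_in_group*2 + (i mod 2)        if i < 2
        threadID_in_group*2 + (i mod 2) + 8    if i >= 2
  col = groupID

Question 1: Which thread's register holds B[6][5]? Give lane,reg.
23,0

c:5=>grp=5  r:6=>rB=0,tig=3,lo=0
L=5*4+3=23  i=0*2+0=0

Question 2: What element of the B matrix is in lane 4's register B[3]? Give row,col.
9,1

4: gid=1,tid=0
[3] (0*2+1+8,1) = (9,1)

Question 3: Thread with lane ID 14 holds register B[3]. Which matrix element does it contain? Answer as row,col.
13,3

L=14=>grp=14>>2=3, tig=14&3=2
[3]=>row 2·2+1+8=13  col grp=3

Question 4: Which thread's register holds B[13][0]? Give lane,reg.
2,3

c: 0->gid=0  r: 13->r8=1,tid=2,i&1=1
L=0*4+2=2  i=1*2+1=3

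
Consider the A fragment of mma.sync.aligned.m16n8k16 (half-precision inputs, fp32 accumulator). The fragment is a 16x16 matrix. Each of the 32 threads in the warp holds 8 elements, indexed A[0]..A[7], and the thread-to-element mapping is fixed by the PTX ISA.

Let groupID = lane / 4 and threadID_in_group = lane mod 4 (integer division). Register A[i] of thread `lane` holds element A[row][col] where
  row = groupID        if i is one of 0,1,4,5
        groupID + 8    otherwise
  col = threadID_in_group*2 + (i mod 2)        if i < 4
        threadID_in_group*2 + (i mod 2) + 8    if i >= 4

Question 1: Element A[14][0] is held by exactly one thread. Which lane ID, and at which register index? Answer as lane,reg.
24,2

r: 14->gid=6,r8=1  c: 0->c8=0,tid=0,i&1=0
L=6*4+0=24  i=0*4+1*2+0=2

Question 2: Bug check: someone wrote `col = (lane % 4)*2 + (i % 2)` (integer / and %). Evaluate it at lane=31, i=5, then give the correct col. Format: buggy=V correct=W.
`(lane % 4)*2 + (i % 2)`[31,5]=>7
lane 31=>31/4=7, 31 mod 4=3
i=5  r:7+0=>7  c:2·3+1+8=>15
col: 7 vs 15

buggy=7 correct=15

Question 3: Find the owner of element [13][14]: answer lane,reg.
23,6

r:13=>grp=5,rB=1  c:14=>cB=1,tig=3,lo=0
L=5*4+3=23  i=1*4+1*2+0=6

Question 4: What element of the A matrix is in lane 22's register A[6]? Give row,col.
L=22->g=22>>2=5, t=22&3=2
[6]->row 5+8=13  col 2·2+0+8=12

13,12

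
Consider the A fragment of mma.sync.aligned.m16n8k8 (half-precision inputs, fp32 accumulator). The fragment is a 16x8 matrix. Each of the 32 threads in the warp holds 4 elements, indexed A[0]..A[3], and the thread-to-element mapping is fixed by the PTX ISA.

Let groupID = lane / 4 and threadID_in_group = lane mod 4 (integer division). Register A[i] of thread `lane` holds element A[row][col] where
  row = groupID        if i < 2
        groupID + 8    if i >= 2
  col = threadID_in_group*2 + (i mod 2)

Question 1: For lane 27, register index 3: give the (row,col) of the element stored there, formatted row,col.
lane 27->27/4=6, 27 mod 4=3
i=3  r:6+8->14  c:2·3+1->7

14,7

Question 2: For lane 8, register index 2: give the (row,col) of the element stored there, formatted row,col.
L=8->g=8>>2=2, t=8&3=0
[2]->row 2+8=10  col 0·2+0=0

10,0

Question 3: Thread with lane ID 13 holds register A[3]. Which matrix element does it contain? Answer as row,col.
L=13->g=13>>2=3, t=13&3=1
[3]->row 3+8=11  col 1·2+1=3

11,3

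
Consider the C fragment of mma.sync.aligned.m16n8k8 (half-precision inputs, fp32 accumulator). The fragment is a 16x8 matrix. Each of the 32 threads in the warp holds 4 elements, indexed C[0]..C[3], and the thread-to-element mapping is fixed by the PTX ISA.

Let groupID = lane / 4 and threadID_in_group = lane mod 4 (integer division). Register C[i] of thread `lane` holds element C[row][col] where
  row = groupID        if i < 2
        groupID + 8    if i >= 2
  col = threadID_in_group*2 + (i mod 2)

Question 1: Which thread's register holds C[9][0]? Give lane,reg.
4,2

r=9->g=1,rb=1  c=0->t=0,b0=0
L=1*4+0=4  i=1*2+0=2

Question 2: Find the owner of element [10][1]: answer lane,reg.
8,3

r: 10->gid=2,r8=1  c: 1->tid=0,i&1=1
L=2*4+0=8  i=1*2+1=3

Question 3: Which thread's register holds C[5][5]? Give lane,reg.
r=5->g=5,rb=0  c=5->t=2,b0=1
L=5*4+2=22  i=0*2+1=1

22,1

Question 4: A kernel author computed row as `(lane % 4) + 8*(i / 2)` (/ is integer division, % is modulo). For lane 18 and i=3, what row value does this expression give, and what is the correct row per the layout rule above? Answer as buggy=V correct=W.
`(lane % 4) + 8*(i / 2)`[18,3]->10
lane 18: gid=4 (18/4), tid=2 (18%4)
i=3: r=4+8=12, c=2*2+1=5
row: 10 vs 12

buggy=10 correct=12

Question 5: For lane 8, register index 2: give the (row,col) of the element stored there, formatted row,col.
L=8->g=8>>2=2, t=8&3=0
[2]->row 2+8=10  col 0·2+0=0

10,0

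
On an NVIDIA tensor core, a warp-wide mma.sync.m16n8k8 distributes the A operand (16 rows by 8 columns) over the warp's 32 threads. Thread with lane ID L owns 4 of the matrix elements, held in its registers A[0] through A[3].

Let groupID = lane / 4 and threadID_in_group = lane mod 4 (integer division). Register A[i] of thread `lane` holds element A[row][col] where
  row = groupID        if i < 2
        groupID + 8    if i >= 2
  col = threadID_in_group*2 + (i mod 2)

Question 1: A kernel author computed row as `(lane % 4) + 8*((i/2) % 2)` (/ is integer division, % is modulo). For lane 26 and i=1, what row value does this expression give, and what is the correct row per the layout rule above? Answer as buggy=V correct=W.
`(lane % 4) + 8*((i/2) % 2)`[26,1]⇒2
L=26⇒gr=26>>2=6, th=26&3=2
[1]⇒row 6+0=6  col 2·2+1=5
row: 2 vs 6

buggy=2 correct=6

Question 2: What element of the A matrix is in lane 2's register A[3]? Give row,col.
lane 2=>2/4=0, 2 mod 4=2
i=3  r:0+8=>8  c:2·2+1=>5

8,5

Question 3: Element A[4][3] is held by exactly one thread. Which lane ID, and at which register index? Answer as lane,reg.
r:4=>grp=4,rB=0  c:3=>tig=1,lo=1
L=4*4+1=17  i=0*2+1=1

17,1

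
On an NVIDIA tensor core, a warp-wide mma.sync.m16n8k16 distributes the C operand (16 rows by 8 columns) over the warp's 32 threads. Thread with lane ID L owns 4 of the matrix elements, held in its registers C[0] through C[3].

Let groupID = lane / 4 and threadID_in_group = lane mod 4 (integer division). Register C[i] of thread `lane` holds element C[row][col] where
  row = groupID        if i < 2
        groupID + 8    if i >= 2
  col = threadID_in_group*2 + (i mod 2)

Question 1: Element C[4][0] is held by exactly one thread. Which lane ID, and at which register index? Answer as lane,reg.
16,0

r=4->g=4,rb=0  c=0->t=0,b0=0
L=4*4+0=16  i=0*2+0=0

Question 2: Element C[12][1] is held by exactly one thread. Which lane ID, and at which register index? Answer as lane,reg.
r: 12->gid=4,r8=1  c: 1->tid=0,i&1=1
L=4*4+0=16  i=1*2+1=3

16,3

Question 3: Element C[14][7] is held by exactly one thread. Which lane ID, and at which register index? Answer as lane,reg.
r:14=>grp=6,rB=1  c:7=>tig=3,lo=1
L=6*4+3=27  i=1*2+1=3

27,3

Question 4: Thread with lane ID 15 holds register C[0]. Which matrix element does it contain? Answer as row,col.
lane 15⇒15/4=3, 15 mod 4=3
i=0  r:3+0⇒3  c:2·3+0⇒6

3,6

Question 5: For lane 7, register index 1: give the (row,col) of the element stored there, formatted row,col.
lane 7⇒7/4=1, 7 mod 4=3
i=1  r:1+0⇒1  c:2·3+1⇒7

1,7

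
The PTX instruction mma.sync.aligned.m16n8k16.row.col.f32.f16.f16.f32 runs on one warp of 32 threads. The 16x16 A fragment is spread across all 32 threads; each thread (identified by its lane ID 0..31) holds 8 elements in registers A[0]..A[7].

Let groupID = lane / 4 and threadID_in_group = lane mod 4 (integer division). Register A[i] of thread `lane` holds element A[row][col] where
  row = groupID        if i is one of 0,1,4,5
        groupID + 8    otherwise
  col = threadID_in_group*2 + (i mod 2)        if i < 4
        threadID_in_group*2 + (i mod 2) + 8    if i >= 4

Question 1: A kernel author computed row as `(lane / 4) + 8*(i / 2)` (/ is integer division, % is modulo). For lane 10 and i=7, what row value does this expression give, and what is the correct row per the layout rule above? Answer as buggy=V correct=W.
`(lane / 4) + 8*(i / 2)`[10,7]⇒26
10: gr=2,th=2
[7] (2+8,2*2+1+8) = (10,13)
row: 26 vs 10

buggy=26 correct=10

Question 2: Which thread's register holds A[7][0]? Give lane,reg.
28,0

r=7→G=7,rhi=0  c=0→chi=0,T=0,p=0
L=7*4+0=28  i=0*4+0*2+0=0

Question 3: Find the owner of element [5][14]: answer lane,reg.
23,4

r: 5->gid=5,r8=0  c: 14->c8=1,tid=3,i&1=0
L=5*4+3=23  i=1*4+0*2+0=4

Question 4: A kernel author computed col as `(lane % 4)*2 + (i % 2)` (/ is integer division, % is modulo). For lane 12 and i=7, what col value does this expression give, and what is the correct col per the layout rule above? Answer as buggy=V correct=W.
`(lane % 4)*2 + (i % 2)`[12,7]->1
12: g=3,t=0
[7] (3+8,0*2+1+8) = (11,9)
col: 1 vs 9

buggy=1 correct=9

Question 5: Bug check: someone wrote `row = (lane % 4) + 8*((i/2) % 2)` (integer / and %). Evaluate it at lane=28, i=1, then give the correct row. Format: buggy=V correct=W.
`(lane % 4) + 8*((i/2) % 2)`[28,1]⇒0
L=28⇒gr=28>>2=7, th=28&3=0
[1]⇒row 7+0=7  col 0·2+1+0=1
row: 0 vs 7

buggy=0 correct=7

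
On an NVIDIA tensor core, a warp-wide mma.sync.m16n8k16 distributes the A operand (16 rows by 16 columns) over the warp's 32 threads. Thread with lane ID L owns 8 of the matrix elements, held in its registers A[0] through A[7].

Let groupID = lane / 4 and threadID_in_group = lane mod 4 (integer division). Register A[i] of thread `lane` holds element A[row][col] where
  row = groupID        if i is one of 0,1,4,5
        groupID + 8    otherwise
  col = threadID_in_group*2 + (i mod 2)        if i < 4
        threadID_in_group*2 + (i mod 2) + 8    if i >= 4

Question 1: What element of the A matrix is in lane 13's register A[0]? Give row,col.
3,2

L=13→G=13>>2=3, T=13&3=1
[0]→row 3+0=3  col 1·2+0+0=2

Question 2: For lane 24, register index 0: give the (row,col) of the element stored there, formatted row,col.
6,0

lane 24: G=6 (24/4), T=0 (24%4)
i=0: r=6+0=6, c=0*2+0+0=0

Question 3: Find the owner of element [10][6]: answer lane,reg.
r=10⇒gr=2,Rb=1  c=6⇒Cb=0,th=3,odd=0
L=2*4+3=11  i=0*4+1*2+0=2

11,2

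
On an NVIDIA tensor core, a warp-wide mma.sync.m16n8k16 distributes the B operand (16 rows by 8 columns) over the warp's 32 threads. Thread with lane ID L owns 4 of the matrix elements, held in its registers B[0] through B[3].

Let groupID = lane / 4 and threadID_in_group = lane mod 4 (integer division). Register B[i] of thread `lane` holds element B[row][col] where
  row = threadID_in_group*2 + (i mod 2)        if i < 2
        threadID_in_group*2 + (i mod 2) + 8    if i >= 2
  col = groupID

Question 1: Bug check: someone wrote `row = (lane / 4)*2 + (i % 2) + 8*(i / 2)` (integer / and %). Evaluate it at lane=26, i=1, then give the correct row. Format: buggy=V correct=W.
`(lane / 4)*2 + (i % 2) + 8*(i / 2)`[26,1]⇒13
L=26⇒gr=26>>2=6, th=26&3=2
[1]⇒row 2·2+1+0=5  col gr=6
row: 13 vs 5

buggy=13 correct=5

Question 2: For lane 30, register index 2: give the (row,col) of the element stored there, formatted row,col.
L=30⇒gr=30>>2=7, th=30&3=2
[2]⇒row 2·2+0+8=12  col gr=7

12,7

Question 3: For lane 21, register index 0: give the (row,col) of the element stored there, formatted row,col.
lane 21=>21/4=5, 21 mod 4=1
i=0  r:2·1+0+0=>2  c:5

2,5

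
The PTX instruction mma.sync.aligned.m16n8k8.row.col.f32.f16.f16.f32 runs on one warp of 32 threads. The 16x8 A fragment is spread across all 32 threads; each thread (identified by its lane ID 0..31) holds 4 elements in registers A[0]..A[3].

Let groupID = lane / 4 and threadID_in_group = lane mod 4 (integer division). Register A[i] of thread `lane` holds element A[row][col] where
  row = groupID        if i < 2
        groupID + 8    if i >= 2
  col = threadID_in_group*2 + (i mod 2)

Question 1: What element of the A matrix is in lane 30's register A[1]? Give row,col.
7,5

30: g=7,t=2
[1] (7+0,2*2+1) = (7,5)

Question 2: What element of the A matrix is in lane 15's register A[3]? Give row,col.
lane 15->15/4=3, 15 mod 4=3
i=3  r:3+8->11  c:2·3+1->7

11,7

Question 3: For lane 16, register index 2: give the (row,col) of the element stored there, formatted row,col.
12,0

16: G=4,T=0
[2] (4+8,0*2+0) = (12,0)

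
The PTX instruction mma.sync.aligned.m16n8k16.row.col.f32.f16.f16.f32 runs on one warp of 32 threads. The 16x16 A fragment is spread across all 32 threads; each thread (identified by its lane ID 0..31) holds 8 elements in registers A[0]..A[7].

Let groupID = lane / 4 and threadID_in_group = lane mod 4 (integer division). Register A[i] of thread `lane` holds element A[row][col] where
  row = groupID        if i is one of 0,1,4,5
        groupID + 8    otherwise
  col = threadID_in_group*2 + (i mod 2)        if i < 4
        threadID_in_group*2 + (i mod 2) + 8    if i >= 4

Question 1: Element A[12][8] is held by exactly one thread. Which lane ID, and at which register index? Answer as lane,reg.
16,6

r:12=>grp=4,rB=1  c:8=>cB=1,tig=0,lo=0
L=4*4+0=16  i=1*4+1*2+0=6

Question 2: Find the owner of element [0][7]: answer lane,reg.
r: 0->gid=0,r8=0  c: 7->c8=0,tid=3,i&1=1
L=0*4+3=3  i=0*4+0*2+1=1

3,1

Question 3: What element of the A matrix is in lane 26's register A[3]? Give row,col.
14,5

lane 26⇒26/4=6, 26 mod 4=2
i=3  r:6+8⇒14  c:2·2+1+0⇒5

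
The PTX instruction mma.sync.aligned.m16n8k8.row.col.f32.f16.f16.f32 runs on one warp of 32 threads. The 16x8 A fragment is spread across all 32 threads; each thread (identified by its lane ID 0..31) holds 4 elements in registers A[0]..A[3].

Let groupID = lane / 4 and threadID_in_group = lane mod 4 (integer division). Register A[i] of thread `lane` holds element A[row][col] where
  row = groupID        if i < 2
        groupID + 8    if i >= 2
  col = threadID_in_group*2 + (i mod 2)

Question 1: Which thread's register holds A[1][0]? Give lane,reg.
r:1=>grp=1,rB=0  c:0=>tig=0,lo=0
L=1*4+0=4  i=0*2+0=0

4,0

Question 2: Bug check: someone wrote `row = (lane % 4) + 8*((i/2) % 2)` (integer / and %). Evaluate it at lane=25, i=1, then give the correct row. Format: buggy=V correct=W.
buggy=1 correct=6

`(lane % 4) + 8*((i/2) % 2)`[25,1]->1
25: gid=6,tid=1
[1] (6+0,1*2+1) = (6,3)
row: 1 vs 6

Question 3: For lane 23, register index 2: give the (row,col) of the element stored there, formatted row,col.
lane 23->23/4=5, 23 mod 4=3
i=2  r:5+8->13  c:2·3+0->6

13,6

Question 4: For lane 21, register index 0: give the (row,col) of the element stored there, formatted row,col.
lane 21: g=5 (21/4), t=1 (21%4)
i=0: r=5+0=5, c=1*2+0=2

5,2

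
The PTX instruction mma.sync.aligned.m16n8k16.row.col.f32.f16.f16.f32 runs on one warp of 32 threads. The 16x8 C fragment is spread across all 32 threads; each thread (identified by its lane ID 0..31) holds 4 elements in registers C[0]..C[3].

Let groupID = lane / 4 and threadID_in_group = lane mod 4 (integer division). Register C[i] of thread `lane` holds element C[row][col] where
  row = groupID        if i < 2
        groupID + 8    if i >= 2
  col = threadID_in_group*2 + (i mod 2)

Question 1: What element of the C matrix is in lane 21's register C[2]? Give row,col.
lane 21→21/4=5, 21 mod 4=1
i=2  r:5+8→13  c:2·1+0→2

13,2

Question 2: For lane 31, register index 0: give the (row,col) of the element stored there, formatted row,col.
lane 31⇒31/4=7, 31 mod 4=3
i=0  r:7+0⇒7  c:2·3+0⇒6

7,6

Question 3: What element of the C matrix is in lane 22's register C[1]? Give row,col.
L=22=>grp=22>>2=5, tig=22&3=2
[1]=>row 5+0=5  col 2·2+1=5

5,5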